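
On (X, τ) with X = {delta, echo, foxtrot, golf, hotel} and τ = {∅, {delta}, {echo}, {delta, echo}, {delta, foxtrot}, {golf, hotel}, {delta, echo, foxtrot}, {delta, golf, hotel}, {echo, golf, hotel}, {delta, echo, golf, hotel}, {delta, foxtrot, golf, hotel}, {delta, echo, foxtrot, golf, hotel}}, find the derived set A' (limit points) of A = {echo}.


A' = ∅

For each x ∈ X, list the open sets U ∈ τ with x ∈ U, then check whether U ∩ (A ∖ {x}) ≠ ∅ for every such U.
  x = delta: open {delta} ∋ x has {delta} ∩ (A ∖ {delta}) = ∅, so x is NOT a limit point.
  x = echo: open {echo} ∋ x has {echo} ∩ (A ∖ {echo}) = ∅, so x is NOT a limit point.
  x = foxtrot: open {delta, foxtrot} ∋ x has {delta, foxtrot} ∩ (A ∖ {foxtrot}) = ∅, so x is NOT a limit point.
  x = golf: open {golf, hotel} ∋ x has {golf, hotel} ∩ (A ∖ {golf}) = ∅, so x is NOT a limit point.
  x = hotel: open {golf, hotel} ∋ x has {golf, hotel} ∩ (A ∖ {hotel}) = ∅, so x is NOT a limit point.
Collecting: A' = ∅.


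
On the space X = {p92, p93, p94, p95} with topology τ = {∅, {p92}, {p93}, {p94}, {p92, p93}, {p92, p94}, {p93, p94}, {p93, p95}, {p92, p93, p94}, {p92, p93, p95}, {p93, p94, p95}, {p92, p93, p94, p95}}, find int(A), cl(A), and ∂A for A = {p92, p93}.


int(A) = {p92, p93}, cl(A) = {p92, p93, p95}, ∂A = {p95}.

Closed sets in (X, τ) are complements of opens:
  closed(X, τ) = {∅, {p92}, {p94}, {p95}, {p92, p94}, {p92, p95}, {p93, p95}, {p94, p95}, {p92, p93, p95}, {p92, p94, p95}, {p93, p94, p95}, {p92, p93, p94, p95}}.
int(A) = ⋃ {U ∈ τ : U ⊆ A}. Opens contained in A: ∅, {p92}, {p93}, {p92, p93}.
Taking the union of these: int(A) = {p92, p93}.
cl(A) = ⋂ {C closed : A ⊆ C}. Closed sets containing A: {p92, p93, p95}, {p92, p93, p94, p95}.
Intersecting these: cl(A) = {p92, p93, p95}.
∂A = cl(A) ∖ int(A) = {p92, p93, p95} ∖ {p92, p93} = {p95}.


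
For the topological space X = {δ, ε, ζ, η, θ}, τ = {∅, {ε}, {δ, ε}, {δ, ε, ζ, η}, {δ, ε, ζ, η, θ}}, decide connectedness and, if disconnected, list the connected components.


(X, τ) is connected.

Find clopen sets (U ∈ τ with X ∖ U ∈ τ):
  U = ∅, X ∖ U = {δ, ε, ζ, η, θ} — both open, so U is clopen.
  U = {δ, ε, ζ, η, θ}, X ∖ U = ∅ — both open, so U is clopen.
Only trivial clopens (∅ and X) exist, so (X, τ) is connected.
Compute connected components by grouping points that agree on all clopens:
  component: {δ, ε, ζ, η, θ}


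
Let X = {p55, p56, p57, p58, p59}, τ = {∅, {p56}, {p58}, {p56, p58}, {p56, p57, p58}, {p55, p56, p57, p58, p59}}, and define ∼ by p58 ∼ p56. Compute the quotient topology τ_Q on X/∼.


X/∼ = {[p55], [p56=p58], [p57], [p59]}; |τ_Q| = 4.

Equivalence classes: [p55], [p56=p58], [p57], [p59].
Quotient map π: X → X/∼ sends p55 ↦ [p55], p56 ↦ [p56=p58], p57 ↦ [p57], p58 ↦ [p56=p58], p59 ↦ [p59].
For each subset V ⊆ X/∼, compute π^{-1}(V) ⊆ X and check whether π^{-1}(V) ∈ τ. V is open in τ_Q iff π^{-1}(V) ∈ τ.
  V = {}: π^{-1}(V) = ∅ ∈ τ ✓.
  V = {[p55]}: π^{-1}(V) = {p55} ∉ τ ✗.
  V = {[p56=p58]}: π^{-1}(V) = {p56, p58} ∈ τ ✓.
  V = {[p55], [p56=p58]}: π^{-1}(V) = {p55, p56, p58} ∉ τ ✗.
  V = {[p57]}: π^{-1}(V) = {p57} ∉ τ ✗.
  V = {[p55], [p57]}: π^{-1}(V) = {p55, p57} ∉ τ ✗.
  V = {[p56=p58], [p57]}: π^{-1}(V) = {p56, p57, p58} ∈ τ ✓.
  V = {[p55], [p56=p58], [p57]}: π^{-1}(V) = {p55, p56, p57, p58} ∉ τ ✗.
  V = {[p59]}: π^{-1}(V) = {p59} ∉ τ ✗.
  V = {[p55], [p59]}: π^{-1}(V) = {p55, p59} ∉ τ ✗.
  V = {[p56=p58], [p59]}: π^{-1}(V) = {p56, p58, p59} ∉ τ ✗.
  V = {[p55], [p56=p58], [p59]}: π^{-1}(V) = {p55, p56, p58, p59} ∉ τ ✗.
  V = {[p57], [p59]}: π^{-1}(V) = {p57, p59} ∉ τ ✗.
  V = {[p55], [p57], [p59]}: π^{-1}(V) = {p55, p57, p59} ∉ τ ✗.
  V = {[p56=p58], [p57], [p59]}: π^{-1}(V) = {p56, p57, p58, p59} ∉ τ ✗.
  V = {[p55], [p56=p58], [p57], [p59]}: π^{-1}(V) = {p55, p56, p57, p58, p59} ∈ τ ✓.
Open sets in the quotient: τ_Q = {{}, {[p56=p58]}, {[p56=p58], [p57]}, {[p55], [p56=p58], [p57], [p59]}} (4 elements).


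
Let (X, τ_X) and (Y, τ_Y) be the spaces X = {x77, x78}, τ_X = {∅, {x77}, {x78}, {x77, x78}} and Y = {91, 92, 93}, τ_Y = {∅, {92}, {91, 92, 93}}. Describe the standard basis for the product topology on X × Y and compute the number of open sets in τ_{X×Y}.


Basis B = {∅ × ∅, {x77} × {92}, {x78} × {92}, {x77, x78} × {92}, {x77} × {91, 92, 93}, {x78} × {91, 92, 93}, {x77, x78} × {91, 92, 93}}; |τ_{X×Y}| = 9.

Enumerate products U × V with U ∈ τ_X, V ∈ τ_Y (deduplicated):
  ∅ × ∅ = {} (∅)
  {x77} × {92} = {(x77,92)}
  {x78} × {92} = {(x78,92)}
  {x77, x78} × {92} = {(x77,92), (x78,92)}
  {x77} × {91, 92, 93} = {(x77,91), (x77,92), (x77,93)}
  {x78} × {91, 92, 93} = {(x78,91), (x78,92), (x78,93)}
  {x77, x78} × {91, 92, 93} = {(x77,91), (x77,92), (x77,93), (x78,91), (x78,92), (x78,93)}
These 7 distinct sets form the basis B.
Close under arbitrary unions to get τ_{X×Y}; counting gives |τ_{X×Y}| = 9.


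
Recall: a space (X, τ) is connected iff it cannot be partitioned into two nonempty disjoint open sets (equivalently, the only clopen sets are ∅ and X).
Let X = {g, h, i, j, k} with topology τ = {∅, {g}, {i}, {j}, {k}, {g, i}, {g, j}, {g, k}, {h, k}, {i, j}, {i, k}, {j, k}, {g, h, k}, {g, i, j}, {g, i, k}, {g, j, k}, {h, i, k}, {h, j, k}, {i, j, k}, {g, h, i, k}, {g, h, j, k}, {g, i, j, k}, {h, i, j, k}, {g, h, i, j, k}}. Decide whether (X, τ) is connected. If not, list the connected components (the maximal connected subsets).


(X, τ) is disconnected; components = [{g}, {i}, {j}, {h, k}].

Find clopen sets (U ∈ τ with X ∖ U ∈ τ):
  U = ∅, X ∖ U = {g, h, i, j, k} — both open, so U is clopen.
  U = {g}, X ∖ U = {h, i, j, k} — both open, so U is clopen.
  U = {i}, X ∖ U = {g, h, j, k} — both open, so U is clopen.
  U = {j}, X ∖ U = {g, h, i, k} — both open, so U is clopen.
  U = {g, i}, X ∖ U = {h, j, k} — both open, so U is clopen.
  U = {g, j}, X ∖ U = {h, i, k} — both open, so U is clopen.
  U = {h, k}, X ∖ U = {g, i, j} — both open, so U is clopen.
  U = {i, j}, X ∖ U = {g, h, k} — both open, so U is clopen.
  U = {g, h, k}, X ∖ U = {i, j} — both open, so U is clopen.
  U = {g, i, j}, X ∖ U = {h, k} — both open, so U is clopen.
  U = {h, i, k}, X ∖ U = {g, j} — both open, so U is clopen.
  U = {h, j, k}, X ∖ U = {g, i} — both open, so U is clopen.
  U = {g, h, i, k}, X ∖ U = {j} — both open, so U is clopen.
  U = {g, h, j, k}, X ∖ U = {i} — both open, so U is clopen.
  U = {h, i, j, k}, X ∖ U = {g} — both open, so U is clopen.
  U = {g, h, i, j, k}, X ∖ U = ∅ — both open, so U is clopen.
Nontrivial clopen(s) exist: e.g. {g, h, k}. So (X, τ) is disconnected.
Compute connected components by grouping points that agree on all clopens:
  component: {g}
  component: {i}
  component: {j}
  component: {h, k}


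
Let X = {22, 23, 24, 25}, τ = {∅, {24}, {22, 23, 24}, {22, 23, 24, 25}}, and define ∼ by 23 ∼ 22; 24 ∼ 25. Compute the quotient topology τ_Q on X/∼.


X/∼ = {[22=23], [24=25]}; |τ_Q| = 2.

Equivalence classes: [22=23], [24=25].
Quotient map π: X → X/∼ sends 22 ↦ [22=23], 23 ↦ [22=23], 24 ↦ [24=25], 25 ↦ [24=25].
For each subset V ⊆ X/∼, compute π^{-1}(V) ⊆ X and check whether π^{-1}(V) ∈ τ. V is open in τ_Q iff π^{-1}(V) ∈ τ.
  V = {}: π^{-1}(V) = ∅ ∈ τ ✓.
  V = {[22=23]}: π^{-1}(V) = {22, 23} ∉ τ ✗.
  V = {[24=25]}: π^{-1}(V) = {24, 25} ∉ τ ✗.
  V = {[22=23], [24=25]}: π^{-1}(V) = {22, 23, 24, 25} ∈ τ ✓.
Open sets in the quotient: τ_Q = {{}, {[22=23], [24=25]}} (2 elements).


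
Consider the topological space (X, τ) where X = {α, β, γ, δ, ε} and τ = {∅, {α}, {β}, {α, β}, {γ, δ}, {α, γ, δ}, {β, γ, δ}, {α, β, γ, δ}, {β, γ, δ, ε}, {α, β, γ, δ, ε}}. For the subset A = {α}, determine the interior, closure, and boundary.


int(A) = {α}, cl(A) = {α}, ∂A = ∅.

Closed sets in (X, τ) are complements of opens:
  closed(X, τ) = {∅, {α}, {ε}, {α, ε}, {β, ε}, {α, β, ε}, {γ, δ, ε}, {α, γ, δ, ε}, {β, γ, δ, ε}, {α, β, γ, δ, ε}}.
int(A) = ⋃ {U ∈ τ : U ⊆ A}. Opens contained in A: ∅, {α}.
Taking the union of these: int(A) = {α}.
cl(A) = ⋂ {C closed : A ⊆ C}. Closed sets containing A: {α}, {α, ε}, {α, β, ε}, {α, γ, δ, ε}, {α, β, γ, δ, ε}.
Intersecting these: cl(A) = {α}.
∂A = cl(A) ∖ int(A) = {α} ∖ {α} = ∅.


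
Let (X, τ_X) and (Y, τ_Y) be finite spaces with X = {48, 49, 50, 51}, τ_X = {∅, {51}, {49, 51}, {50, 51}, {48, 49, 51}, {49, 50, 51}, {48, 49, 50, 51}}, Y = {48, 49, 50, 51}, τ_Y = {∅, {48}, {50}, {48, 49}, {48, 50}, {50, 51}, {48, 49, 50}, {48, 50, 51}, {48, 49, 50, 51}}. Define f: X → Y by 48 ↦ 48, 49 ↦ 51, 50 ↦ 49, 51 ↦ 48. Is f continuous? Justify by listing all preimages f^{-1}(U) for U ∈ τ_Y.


f is NOT continuous.

Compute f^{-1}(U) for each U ∈ τ_Y:
  U = ∅: f^{-1}(U) = ∅ ∈ τ_X ✓.
  U = {48}: f^{-1}(U) = {48, 51} ∉ τ_X ✗.
  U = {50}: f^{-1}(U) = ∅ ∈ τ_X ✓.
  U = {48, 49}: f^{-1}(U) = {48, 50, 51} ∉ τ_X ✗.
  U = {48, 50}: f^{-1}(U) = {48, 51} ∉ τ_X ✗.
  U = {50, 51}: f^{-1}(U) = {49} ∉ τ_X ✗.
  U = {48, 49, 50}: f^{-1}(U) = {48, 50, 51} ∉ τ_X ✗.
  U = {48, 50, 51}: f^{-1}(U) = {48, 49, 51} ∈ τ_X ✓.
  U = {48, 49, 50, 51}: f^{-1}(U) = {48, 49, 50, 51} ∈ τ_X ✓.
Found U = {48} with f^{-1}(U) = {48, 51} not in τ_X. Therefore f is NOT continuous.


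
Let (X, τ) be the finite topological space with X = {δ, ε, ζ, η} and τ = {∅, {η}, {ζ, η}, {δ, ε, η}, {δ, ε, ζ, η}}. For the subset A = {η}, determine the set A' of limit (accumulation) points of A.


A' = {δ, ε, ζ}

For each x ∈ X, list the open sets U ∈ τ with x ∈ U, then check whether U ∩ (A ∖ {x}) ≠ ∅ for every such U.
  x = δ: opens ∋ x are {δ, ε, η}, {δ, ε, ζ, η}; each meets A ∖ {δ}, so x IS a limit point.
  x = ε: opens ∋ x are {δ, ε, η}, {δ, ε, ζ, η}; each meets A ∖ {ε}, so x IS a limit point.
  x = ζ: opens ∋ x are {ζ, η}, {δ, ε, ζ, η}; each meets A ∖ {ζ}, so x IS a limit point.
  x = η: open {η} ∋ x has {η} ∩ (A ∖ {η}) = ∅, so x is NOT a limit point.
Collecting: A' = {δ, ε, ζ}.


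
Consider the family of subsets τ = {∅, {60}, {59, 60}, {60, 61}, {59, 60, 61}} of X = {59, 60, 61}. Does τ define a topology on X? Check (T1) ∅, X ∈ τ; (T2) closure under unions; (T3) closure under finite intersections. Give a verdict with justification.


τ IS a topology on X.

Axiom (T1): ∅ ∈ τ? Yes; X ∈ τ? Yes.
Axiom (T2/T3): check pairwise unions and intersections of members of τ.
All pairwise intersections and unions checked — each lies in τ. Therefore τ satisfies (T1), (T2), (T3): it IS a topology on X.


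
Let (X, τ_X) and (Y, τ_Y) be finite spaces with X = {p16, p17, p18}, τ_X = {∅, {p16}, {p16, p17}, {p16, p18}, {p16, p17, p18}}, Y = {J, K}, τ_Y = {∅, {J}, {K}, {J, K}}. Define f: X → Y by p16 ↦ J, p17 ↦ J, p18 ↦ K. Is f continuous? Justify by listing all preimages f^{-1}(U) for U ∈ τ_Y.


f is NOT continuous.

Compute f^{-1}(U) for each U ∈ τ_Y:
  U = ∅: f^{-1}(U) = ∅ ∈ τ_X ✓.
  U = {J}: f^{-1}(U) = {p16, p17} ∈ τ_X ✓.
  U = {K}: f^{-1}(U) = {p18} ∉ τ_X ✗.
  U = {J, K}: f^{-1}(U) = {p16, p17, p18} ∈ τ_X ✓.
Found U = {K} with f^{-1}(U) = {p18} not in τ_X. Therefore f is NOT continuous.


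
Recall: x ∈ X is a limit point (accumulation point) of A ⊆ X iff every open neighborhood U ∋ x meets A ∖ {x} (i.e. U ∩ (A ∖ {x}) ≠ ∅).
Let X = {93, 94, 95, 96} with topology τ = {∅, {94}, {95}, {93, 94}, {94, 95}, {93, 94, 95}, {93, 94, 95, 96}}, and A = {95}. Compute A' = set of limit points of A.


A' = {96}

For each x ∈ X, list the open sets U ∈ τ with x ∈ U, then check whether U ∩ (A ∖ {x}) ≠ ∅ for every such U.
  x = 93: open {93, 94} ∋ x has {93, 94} ∩ (A ∖ {93}) = ∅, so x is NOT a limit point.
  x = 94: open {94} ∋ x has {94} ∩ (A ∖ {94}) = ∅, so x is NOT a limit point.
  x = 95: open {95} ∋ x has {95} ∩ (A ∖ {95}) = ∅, so x is NOT a limit point.
  x = 96: opens ∋ x are {93, 94, 95, 96}; each meets A ∖ {96}, so x IS a limit point.
Collecting: A' = {96}.


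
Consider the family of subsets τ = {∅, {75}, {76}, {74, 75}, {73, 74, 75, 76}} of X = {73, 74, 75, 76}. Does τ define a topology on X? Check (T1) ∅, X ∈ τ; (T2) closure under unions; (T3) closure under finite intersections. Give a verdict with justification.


τ is NOT a topology on X.

Axiom (T1): ∅ ∈ τ? Yes; X ∈ τ? Yes.
Axiom (T2/T3): check pairwise unions and intersections of members of τ.
Counterexample for (T2): {75} ∪ {76} = {75, 76} ∉ τ. Therefore τ is NOT a topology.


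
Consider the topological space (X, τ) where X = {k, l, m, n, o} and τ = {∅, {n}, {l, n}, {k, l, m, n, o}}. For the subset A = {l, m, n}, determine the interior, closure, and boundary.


int(A) = {l, n}, cl(A) = {k, l, m, n, o}, ∂A = {k, m, o}.

Closed sets in (X, τ) are complements of opens:
  closed(X, τ) = {∅, {k, m, o}, {k, l, m, o}, {k, l, m, n, o}}.
int(A) = ⋃ {U ∈ τ : U ⊆ A}. Opens contained in A: ∅, {n}, {l, n}.
Taking the union of these: int(A) = {l, n}.
cl(A) = ⋂ {C closed : A ⊆ C}. Closed sets containing A: {k, l, m, n, o}.
Intersecting these: cl(A) = {k, l, m, n, o}.
∂A = cl(A) ∖ int(A) = {k, l, m, n, o} ∖ {l, n} = {k, m, o}.


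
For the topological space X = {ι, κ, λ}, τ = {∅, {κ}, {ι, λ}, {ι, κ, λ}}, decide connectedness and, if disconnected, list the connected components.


(X, τ) is disconnected; components = [{κ}, {ι, λ}].

Find clopen sets (U ∈ τ with X ∖ U ∈ τ):
  U = ∅, X ∖ U = {ι, κ, λ} — both open, so U is clopen.
  U = {κ}, X ∖ U = {ι, λ} — both open, so U is clopen.
  U = {ι, λ}, X ∖ U = {κ} — both open, so U is clopen.
  U = {ι, κ, λ}, X ∖ U = ∅ — both open, so U is clopen.
Nontrivial clopen(s) exist: e.g. {κ}. So (X, τ) is disconnected.
Compute connected components by grouping points that agree on all clopens:
  component: {κ}
  component: {ι, λ}


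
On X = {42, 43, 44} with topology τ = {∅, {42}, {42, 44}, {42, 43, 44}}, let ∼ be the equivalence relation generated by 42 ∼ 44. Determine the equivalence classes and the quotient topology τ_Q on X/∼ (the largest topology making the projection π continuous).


X/∼ = {[42=44], [43]}; |τ_Q| = 3.

Equivalence classes: [42=44], [43].
Quotient map π: X → X/∼ sends 42 ↦ [42=44], 43 ↦ [43], 44 ↦ [42=44].
For each subset V ⊆ X/∼, compute π^{-1}(V) ⊆ X and check whether π^{-1}(V) ∈ τ. V is open in τ_Q iff π^{-1}(V) ∈ τ.
  V = {}: π^{-1}(V) = ∅ ∈ τ ✓.
  V = {[42=44]}: π^{-1}(V) = {42, 44} ∈ τ ✓.
  V = {[43]}: π^{-1}(V) = {43} ∉ τ ✗.
  V = {[42=44], [43]}: π^{-1}(V) = {42, 43, 44} ∈ τ ✓.
Open sets in the quotient: τ_Q = {{}, {[42=44]}, {[42=44], [43]}} (3 elements).


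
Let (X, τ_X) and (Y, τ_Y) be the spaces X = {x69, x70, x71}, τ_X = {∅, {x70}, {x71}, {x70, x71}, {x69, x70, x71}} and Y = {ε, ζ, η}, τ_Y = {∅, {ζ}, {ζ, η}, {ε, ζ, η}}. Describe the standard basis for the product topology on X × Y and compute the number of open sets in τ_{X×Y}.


Basis B = {∅ × ∅, {x70} × {ζ}, {x71} × {ζ}, {x70} × {ζ, η}, {x70, x71} × {ζ}, {x71} × {ζ, η}, {x69, x70, x71} × {ζ}, {x70} × {ε, ζ, η}, {x71} × {ε, ζ, η}, {x70, x71} × {ζ, η}, {x69, x70, x71} × {ζ, η}, {x70, x71} × {ε, ζ, η}, {x69, x70, x71} × {ε, ζ, η}}; |τ_{X×Y}| = 30.

Enumerate products U × V with U ∈ τ_X, V ∈ τ_Y (deduplicated):
  ∅ × ∅ = {} (∅)
  {x70} × {ζ} = {(x70,ζ)}
  {x71} × {ζ} = {(x71,ζ)}
  {x70} × {ζ, η} = {(x70,ζ), (x70,η)}
  {x70, x71} × {ζ} = {(x70,ζ), (x71,ζ)}
  {x71} × {ζ, η} = {(x71,ζ), (x71,η)}
  {x69, x70, x71} × {ζ} = {(x69,ζ), (x70,ζ), (x71,ζ)}
  {x70} × {ε, ζ, η} = {(x70,ε), (x70,ζ), (x70,η)}
  {x71} × {ε, ζ, η} = {(x71,ε), (x71,ζ), (x71,η)}
  {x70, x71} × {ζ, η} = {(x70,ζ), (x70,η), (x71,ζ), (x71,η)}
  {x69, x70, x71} × {ζ, η} = {(x69,ζ), (x69,η), (x70,ζ), (x70,η), (x71,ζ), (x71,η)}
  {x70, x71} × {ε, ζ, η} = {(x70,ε), (x70,ζ), (x70,η), (x71,ε), (x71,ζ), (x71,η)}
  {x69, x70, x71} × {ε, ζ, η} = {(x69,ε), (x69,ζ), (x69,η), (x70,ε), (x70,ζ), (x70,η), (x71,ε), (x71,ζ), (x71,η)}
These 13 distinct sets form the basis B.
Close under arbitrary unions to get τ_{X×Y}; counting gives |τ_{X×Y}| = 30.


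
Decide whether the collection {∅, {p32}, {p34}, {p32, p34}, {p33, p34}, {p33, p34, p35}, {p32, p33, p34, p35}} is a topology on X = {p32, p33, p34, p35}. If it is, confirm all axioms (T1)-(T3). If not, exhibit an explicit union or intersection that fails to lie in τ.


τ is NOT a topology on X.

Axiom (T1): ∅ ∈ τ? Yes; X ∈ τ? Yes.
Axiom (T2/T3): check pairwise unions and intersections of members of τ.
Counterexample for (T2): {p32} ∪ {p33, p34} = {p32, p33, p34} ∉ τ. Therefore τ is NOT a topology.


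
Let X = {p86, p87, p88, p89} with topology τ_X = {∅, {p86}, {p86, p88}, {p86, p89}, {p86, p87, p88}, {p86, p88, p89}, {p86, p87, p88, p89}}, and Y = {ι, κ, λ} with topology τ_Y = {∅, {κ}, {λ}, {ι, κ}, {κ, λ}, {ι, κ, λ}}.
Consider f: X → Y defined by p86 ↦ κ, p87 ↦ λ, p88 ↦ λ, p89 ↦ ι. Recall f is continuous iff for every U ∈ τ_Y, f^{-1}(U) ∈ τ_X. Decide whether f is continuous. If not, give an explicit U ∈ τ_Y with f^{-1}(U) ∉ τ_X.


f is NOT continuous.

Compute f^{-1}(U) for each U ∈ τ_Y:
  U = ∅: f^{-1}(U) = ∅ ∈ τ_X ✓.
  U = {κ}: f^{-1}(U) = {p86} ∈ τ_X ✓.
  U = {λ}: f^{-1}(U) = {p87, p88} ∉ τ_X ✗.
  U = {ι, κ}: f^{-1}(U) = {p86, p89} ∈ τ_X ✓.
  U = {κ, λ}: f^{-1}(U) = {p86, p87, p88} ∈ τ_X ✓.
  U = {ι, κ, λ}: f^{-1}(U) = {p86, p87, p88, p89} ∈ τ_X ✓.
Found U = {λ} with f^{-1}(U) = {p87, p88} not in τ_X. Therefore f is NOT continuous.


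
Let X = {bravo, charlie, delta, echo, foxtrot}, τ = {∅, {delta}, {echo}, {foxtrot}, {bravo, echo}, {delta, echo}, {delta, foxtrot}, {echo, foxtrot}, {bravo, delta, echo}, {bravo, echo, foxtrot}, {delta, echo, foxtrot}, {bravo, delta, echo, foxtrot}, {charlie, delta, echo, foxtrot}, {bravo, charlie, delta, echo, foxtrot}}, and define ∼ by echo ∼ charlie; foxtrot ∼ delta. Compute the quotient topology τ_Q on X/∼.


X/∼ = {[bravo], [charlie=echo], [delta=foxtrot]}; |τ_Q| = 4.

Equivalence classes: [bravo], [charlie=echo], [delta=foxtrot].
Quotient map π: X → X/∼ sends bravo ↦ [bravo], charlie ↦ [charlie=echo], delta ↦ [delta=foxtrot], echo ↦ [charlie=echo], foxtrot ↦ [delta=foxtrot].
For each subset V ⊆ X/∼, compute π^{-1}(V) ⊆ X and check whether π^{-1}(V) ∈ τ. V is open in τ_Q iff π^{-1}(V) ∈ τ.
  V = {}: π^{-1}(V) = ∅ ∈ τ ✓.
  V = {[bravo]}: π^{-1}(V) = {bravo} ∉ τ ✗.
  V = {[charlie=echo]}: π^{-1}(V) = {charlie, echo} ∉ τ ✗.
  V = {[bravo], [charlie=echo]}: π^{-1}(V) = {bravo, charlie, echo} ∉ τ ✗.
  V = {[delta=foxtrot]}: π^{-1}(V) = {delta, foxtrot} ∈ τ ✓.
  V = {[bravo], [delta=foxtrot]}: π^{-1}(V) = {bravo, delta, foxtrot} ∉ τ ✗.
  V = {[charlie=echo], [delta=foxtrot]}: π^{-1}(V) = {charlie, delta, echo, foxtrot} ∈ τ ✓.
  V = {[bravo], [charlie=echo], [delta=foxtrot]}: π^{-1}(V) = {bravo, charlie, delta, echo, foxtrot} ∈ τ ✓.
Open sets in the quotient: τ_Q = {{}, {[delta=foxtrot]}, {[charlie=echo], [delta=foxtrot]}, {[bravo], [charlie=echo], [delta=foxtrot]}} (4 elements).


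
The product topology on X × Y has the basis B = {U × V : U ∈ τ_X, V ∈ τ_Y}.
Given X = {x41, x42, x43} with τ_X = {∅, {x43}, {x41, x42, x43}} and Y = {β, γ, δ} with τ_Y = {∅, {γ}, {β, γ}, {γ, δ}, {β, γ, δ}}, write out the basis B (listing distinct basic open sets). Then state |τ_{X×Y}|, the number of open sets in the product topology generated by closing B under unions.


Basis B = {∅ × ∅, {x43} × {γ}, {x43} × {β, γ}, {x43} × {γ, δ}, {x41, x42, x43} × {γ}, {x43} × {β, γ, δ}, {x41, x42, x43} × {β, γ}, {x41, x42, x43} × {γ, δ}, {x41, x42, x43} × {β, γ, δ}}; |τ_{X×Y}| = 14.

Enumerate products U × V with U ∈ τ_X, V ∈ τ_Y (deduplicated):
  ∅ × ∅ = {} (∅)
  {x43} × {γ} = {(x43,γ)}
  {x43} × {β, γ} = {(x43,β), (x43,γ)}
  {x43} × {γ, δ} = {(x43,γ), (x43,δ)}
  {x41, x42, x43} × {γ} = {(x41,γ), (x42,γ), (x43,γ)}
  {x43} × {β, γ, δ} = {(x43,β), (x43,γ), (x43,δ)}
  {x41, x42, x43} × {β, γ} = {(x41,β), (x41,γ), (x42,β), (x42,γ), (x43,β), (x43,γ)}
  {x41, x42, x43} × {γ, δ} = {(x41,γ), (x41,δ), (x42,γ), (x42,δ), (x43,γ), (x43,δ)}
  {x41, x42, x43} × {β, γ, δ} = {(x41,β), (x41,γ), (x41,δ), (x42,β), (x42,γ), (x42,δ), (x43,β), (x43,γ), (x43,δ)}
These 9 distinct sets form the basis B.
Close under arbitrary unions to get τ_{X×Y}; counting gives |τ_{X×Y}| = 14.


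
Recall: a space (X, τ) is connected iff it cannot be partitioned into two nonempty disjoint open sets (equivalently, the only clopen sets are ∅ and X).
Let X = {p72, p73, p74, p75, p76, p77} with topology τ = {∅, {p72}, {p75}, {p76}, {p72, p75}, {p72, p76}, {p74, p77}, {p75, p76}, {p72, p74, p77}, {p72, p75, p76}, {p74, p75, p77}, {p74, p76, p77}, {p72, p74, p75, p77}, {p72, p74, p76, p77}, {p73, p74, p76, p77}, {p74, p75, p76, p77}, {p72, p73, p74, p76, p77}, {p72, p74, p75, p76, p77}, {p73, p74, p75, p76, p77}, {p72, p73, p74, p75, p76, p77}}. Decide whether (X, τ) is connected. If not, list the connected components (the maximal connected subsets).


(X, τ) is disconnected; components = [{p72}, {p75}, {p73, p74, p76, p77}].

Find clopen sets (U ∈ τ with X ∖ U ∈ τ):
  U = ∅, X ∖ U = {p72, p73, p74, p75, p76, p77} — both open, so U is clopen.
  U = {p72}, X ∖ U = {p73, p74, p75, p76, p77} — both open, so U is clopen.
  U = {p75}, X ∖ U = {p72, p73, p74, p76, p77} — both open, so U is clopen.
  U = {p72, p75}, X ∖ U = {p73, p74, p76, p77} — both open, so U is clopen.
  U = {p73, p74, p76, p77}, X ∖ U = {p72, p75} — both open, so U is clopen.
  U = {p72, p73, p74, p76, p77}, X ∖ U = {p75} — both open, so U is clopen.
  U = {p73, p74, p75, p76, p77}, X ∖ U = {p72} — both open, so U is clopen.
  U = {p72, p73, p74, p75, p76, p77}, X ∖ U = ∅ — both open, so U is clopen.
Nontrivial clopen(s) exist: e.g. {p72}. So (X, τ) is disconnected.
Compute connected components by grouping points that agree on all clopens:
  component: {p72}
  component: {p75}
  component: {p73, p74, p76, p77}


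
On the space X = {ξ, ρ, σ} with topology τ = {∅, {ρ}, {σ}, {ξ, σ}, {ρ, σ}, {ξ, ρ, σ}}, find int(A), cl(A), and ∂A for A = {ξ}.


int(A) = ∅, cl(A) = {ξ}, ∂A = {ξ}.

Closed sets in (X, τ) are complements of opens:
  closed(X, τ) = {∅, {ξ}, {ρ}, {ξ, ρ}, {ξ, σ}, {ξ, ρ, σ}}.
int(A) = ⋃ {U ∈ τ : U ⊆ A}. Opens contained in A: ∅.
Taking the union of these: int(A) = ∅.
cl(A) = ⋂ {C closed : A ⊆ C}. Closed sets containing A: {ξ}, {ξ, ρ}, {ξ, σ}, {ξ, ρ, σ}.
Intersecting these: cl(A) = {ξ}.
∂A = cl(A) ∖ int(A) = {ξ} ∖ ∅ = {ξ}.


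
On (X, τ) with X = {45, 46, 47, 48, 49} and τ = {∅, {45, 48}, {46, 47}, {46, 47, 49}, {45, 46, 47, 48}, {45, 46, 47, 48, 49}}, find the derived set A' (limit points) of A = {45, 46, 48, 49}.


A' = {45, 47, 48, 49}

For each x ∈ X, list the open sets U ∈ τ with x ∈ U, then check whether U ∩ (A ∖ {x}) ≠ ∅ for every such U.
  x = 45: opens ∋ x are {45, 48}, {45, 46, 47, 48}, {45, 46, 47, 48, 49}; each meets A ∖ {45}, so x IS a limit point.
  x = 46: open {46, 47} ∋ x has {46, 47} ∩ (A ∖ {46}) = ∅, so x is NOT a limit point.
  x = 47: opens ∋ x are {46, 47}, {46, 47, 49}, {45, 46, 47, 48}, {45, 46, 47, 48, 49}; each meets A ∖ {47}, so x IS a limit point.
  x = 48: opens ∋ x are {45, 48}, {45, 46, 47, 48}, {45, 46, 47, 48, 49}; each meets A ∖ {48}, so x IS a limit point.
  x = 49: opens ∋ x are {46, 47, 49}, {45, 46, 47, 48, 49}; each meets A ∖ {49}, so x IS a limit point.
Collecting: A' = {45, 47, 48, 49}.


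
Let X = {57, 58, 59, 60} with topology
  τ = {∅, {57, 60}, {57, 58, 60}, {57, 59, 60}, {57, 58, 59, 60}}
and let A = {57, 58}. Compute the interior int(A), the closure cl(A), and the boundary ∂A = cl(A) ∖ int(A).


int(A) = ∅, cl(A) = {57, 58, 59, 60}, ∂A = {57, 58, 59, 60}.

Closed sets in (X, τ) are complements of opens:
  closed(X, τ) = {∅, {58}, {59}, {58, 59}, {57, 58, 59, 60}}.
int(A) = ⋃ {U ∈ τ : U ⊆ A}. Opens contained in A: ∅.
Taking the union of these: int(A) = ∅.
cl(A) = ⋂ {C closed : A ⊆ C}. Closed sets containing A: {57, 58, 59, 60}.
Intersecting these: cl(A) = {57, 58, 59, 60}.
∂A = cl(A) ∖ int(A) = {57, 58, 59, 60} ∖ ∅ = {57, 58, 59, 60}.


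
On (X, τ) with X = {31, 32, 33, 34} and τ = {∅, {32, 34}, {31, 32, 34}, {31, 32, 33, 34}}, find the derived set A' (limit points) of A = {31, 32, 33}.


A' = {31, 33, 34}

For each x ∈ X, list the open sets U ∈ τ with x ∈ U, then check whether U ∩ (A ∖ {x}) ≠ ∅ for every such U.
  x = 31: opens ∋ x are {31, 32, 34}, {31, 32, 33, 34}; each meets A ∖ {31}, so x IS a limit point.
  x = 32: open {32, 34} ∋ x has {32, 34} ∩ (A ∖ {32}) = ∅, so x is NOT a limit point.
  x = 33: opens ∋ x are {31, 32, 33, 34}; each meets A ∖ {33}, so x IS a limit point.
  x = 34: opens ∋ x are {32, 34}, {31, 32, 34}, {31, 32, 33, 34}; each meets A ∖ {34}, so x IS a limit point.
Collecting: A' = {31, 33, 34}.


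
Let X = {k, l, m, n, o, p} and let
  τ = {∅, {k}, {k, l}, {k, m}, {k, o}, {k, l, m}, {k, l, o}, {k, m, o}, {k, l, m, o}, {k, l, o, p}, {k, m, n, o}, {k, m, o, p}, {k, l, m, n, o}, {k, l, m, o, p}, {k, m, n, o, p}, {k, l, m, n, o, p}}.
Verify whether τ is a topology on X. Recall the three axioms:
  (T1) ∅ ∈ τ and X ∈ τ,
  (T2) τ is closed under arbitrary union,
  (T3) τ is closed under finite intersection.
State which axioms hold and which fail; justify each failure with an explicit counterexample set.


τ is NOT a topology on X.

Axiom (T1): ∅ ∈ τ? Yes; X ∈ τ? Yes.
Axiom (T2/T3): check pairwise unions and intersections of members of τ.
Counterexample for (T3): {k, l, o, p} ∩ {k, m, o, p} = {k, o, p} ∉ τ. Therefore τ is NOT a topology.


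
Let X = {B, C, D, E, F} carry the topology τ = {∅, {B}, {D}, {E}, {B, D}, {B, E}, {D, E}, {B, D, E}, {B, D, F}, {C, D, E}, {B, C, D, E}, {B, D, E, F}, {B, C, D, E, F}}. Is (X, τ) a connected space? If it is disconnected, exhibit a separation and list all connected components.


(X, τ) is connected.

Find clopen sets (U ∈ τ with X ∖ U ∈ τ):
  U = ∅, X ∖ U = {B, C, D, E, F} — both open, so U is clopen.
  U = {B, C, D, E, F}, X ∖ U = ∅ — both open, so U is clopen.
Only trivial clopens (∅ and X) exist, so (X, τ) is connected.
Compute connected components by grouping points that agree on all clopens:
  component: {B, C, D, E, F}


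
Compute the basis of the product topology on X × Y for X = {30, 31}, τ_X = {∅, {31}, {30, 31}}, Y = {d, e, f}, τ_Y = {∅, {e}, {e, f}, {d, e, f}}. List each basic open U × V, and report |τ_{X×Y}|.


Basis B = {∅ × ∅, {31} × {e}, {30, 31} × {e}, {31} × {e, f}, {31} × {d, e, f}, {30, 31} × {e, f}, {30, 31} × {d, e, f}}; |τ_{X×Y}| = 10.

Enumerate products U × V with U ∈ τ_X, V ∈ τ_Y (deduplicated):
  ∅ × ∅ = {} (∅)
  {31} × {e} = {(31,e)}
  {30, 31} × {e} = {(30,e), (31,e)}
  {31} × {e, f} = {(31,e), (31,f)}
  {31} × {d, e, f} = {(31,d), (31,e), (31,f)}
  {30, 31} × {e, f} = {(30,e), (30,f), (31,e), (31,f)}
  {30, 31} × {d, e, f} = {(30,d), (30,e), (30,f), (31,d), (31,e), (31,f)}
These 7 distinct sets form the basis B.
Close under arbitrary unions to get τ_{X×Y}; counting gives |τ_{X×Y}| = 10.


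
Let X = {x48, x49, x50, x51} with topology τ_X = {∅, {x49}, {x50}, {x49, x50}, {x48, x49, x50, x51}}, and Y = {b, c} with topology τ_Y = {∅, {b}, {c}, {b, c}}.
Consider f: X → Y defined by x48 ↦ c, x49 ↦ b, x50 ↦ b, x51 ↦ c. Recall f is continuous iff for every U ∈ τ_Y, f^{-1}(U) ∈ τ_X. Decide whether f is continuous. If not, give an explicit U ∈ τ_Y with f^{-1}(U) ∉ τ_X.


f is NOT continuous.

Compute f^{-1}(U) for each U ∈ τ_Y:
  U = ∅: f^{-1}(U) = ∅ ∈ τ_X ✓.
  U = {b}: f^{-1}(U) = {x49, x50} ∈ τ_X ✓.
  U = {c}: f^{-1}(U) = {x48, x51} ∉ τ_X ✗.
  U = {b, c}: f^{-1}(U) = {x48, x49, x50, x51} ∈ τ_X ✓.
Found U = {c} with f^{-1}(U) = {x48, x51} not in τ_X. Therefore f is NOT continuous.


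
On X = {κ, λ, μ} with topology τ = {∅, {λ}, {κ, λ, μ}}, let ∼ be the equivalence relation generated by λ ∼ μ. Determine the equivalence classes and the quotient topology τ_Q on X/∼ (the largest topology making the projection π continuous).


X/∼ = {[κ], [λ=μ]}; |τ_Q| = 2.

Equivalence classes: [κ], [λ=μ].
Quotient map π: X → X/∼ sends κ ↦ [κ], λ ↦ [λ=μ], μ ↦ [λ=μ].
For each subset V ⊆ X/∼, compute π^{-1}(V) ⊆ X and check whether π^{-1}(V) ∈ τ. V is open in τ_Q iff π^{-1}(V) ∈ τ.
  V = {}: π^{-1}(V) = ∅ ∈ τ ✓.
  V = {[κ]}: π^{-1}(V) = {κ} ∉ τ ✗.
  V = {[λ=μ]}: π^{-1}(V) = {λ, μ} ∉ τ ✗.
  V = {[κ], [λ=μ]}: π^{-1}(V) = {κ, λ, μ} ∈ τ ✓.
Open sets in the quotient: τ_Q = {{}, {[κ], [λ=μ]}} (2 elements).


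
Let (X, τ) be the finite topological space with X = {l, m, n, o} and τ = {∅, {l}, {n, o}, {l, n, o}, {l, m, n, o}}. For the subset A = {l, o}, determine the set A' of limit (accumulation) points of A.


A' = {m, n}

For each x ∈ X, list the open sets U ∈ τ with x ∈ U, then check whether U ∩ (A ∖ {x}) ≠ ∅ for every such U.
  x = l: open {l} ∋ x has {l} ∩ (A ∖ {l}) = ∅, so x is NOT a limit point.
  x = m: opens ∋ x are {l, m, n, o}; each meets A ∖ {m}, so x IS a limit point.
  x = n: opens ∋ x are {n, o}, {l, n, o}, {l, m, n, o}; each meets A ∖ {n}, so x IS a limit point.
  x = o: open {n, o} ∋ x has {n, o} ∩ (A ∖ {o}) = ∅, so x is NOT a limit point.
Collecting: A' = {m, n}.


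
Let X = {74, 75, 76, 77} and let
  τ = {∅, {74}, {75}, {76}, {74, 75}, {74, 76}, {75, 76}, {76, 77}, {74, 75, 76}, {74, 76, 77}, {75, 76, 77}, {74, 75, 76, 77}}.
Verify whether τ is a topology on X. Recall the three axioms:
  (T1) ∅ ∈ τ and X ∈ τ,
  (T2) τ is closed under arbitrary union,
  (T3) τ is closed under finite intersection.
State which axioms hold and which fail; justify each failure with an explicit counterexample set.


τ IS a topology on X.

Axiom (T1): ∅ ∈ τ? Yes; X ∈ τ? Yes.
Axiom (T2/T3): check pairwise unions and intersections of members of τ.
All pairwise intersections and unions checked — each lies in τ. Therefore τ satisfies (T1), (T2), (T3): it IS a topology on X.


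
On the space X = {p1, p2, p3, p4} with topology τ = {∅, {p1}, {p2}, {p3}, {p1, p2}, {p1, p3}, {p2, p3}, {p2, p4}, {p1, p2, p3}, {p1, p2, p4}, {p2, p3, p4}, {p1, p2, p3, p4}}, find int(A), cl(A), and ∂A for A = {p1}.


int(A) = {p1}, cl(A) = {p1}, ∂A = ∅.

Closed sets in (X, τ) are complements of opens:
  closed(X, τ) = {∅, {p1}, {p3}, {p4}, {p1, p3}, {p1, p4}, {p2, p4}, {p3, p4}, {p1, p2, p4}, {p1, p3, p4}, {p2, p3, p4}, {p1, p2, p3, p4}}.
int(A) = ⋃ {U ∈ τ : U ⊆ A}. Opens contained in A: ∅, {p1}.
Taking the union of these: int(A) = {p1}.
cl(A) = ⋂ {C closed : A ⊆ C}. Closed sets containing A: {p1}, {p1, p3}, {p1, p4}, {p1, p2, p4}, {p1, p3, p4}, {p1, p2, p3, p4}.
Intersecting these: cl(A) = {p1}.
∂A = cl(A) ∖ int(A) = {p1} ∖ {p1} = ∅.


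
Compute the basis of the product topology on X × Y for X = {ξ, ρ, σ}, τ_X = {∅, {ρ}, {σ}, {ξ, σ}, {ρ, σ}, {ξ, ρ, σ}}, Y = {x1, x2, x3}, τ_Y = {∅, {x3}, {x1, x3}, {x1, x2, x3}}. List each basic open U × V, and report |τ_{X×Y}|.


Basis B = {∅ × ∅, {ρ} × {x3}, {σ} × {x3}, {ξ, σ} × {x3}, {ρ} × {x1, x3}, {ρ, σ} × {x3}, {σ} × {x1, x3}, {ξ, ρ, σ} × {x3}, {ρ} × {x1, x2, x3}, {σ} × {x1, x2, x3}, {ξ, σ} × {x1, x3}, {ρ, σ} × {x1, x3}, {ξ, σ} × {x1, x2, x3}, {ξ, ρ, σ} × {x1, x3}, {ρ, σ} × {x1, x2, x3}, {ξ, ρ, σ} × {x1, x2, x3}}; |τ_{X×Y}| = 40.

Enumerate products U × V with U ∈ τ_X, V ∈ τ_Y (deduplicated):
  ∅ × ∅ = {} (∅)
  {ρ} × {x3} = {(ρ,x3)}
  {σ} × {x3} = {(σ,x3)}
  {ξ, σ} × {x3} = {(ξ,x3), (σ,x3)}
  {ρ} × {x1, x3} = {(ρ,x1), (ρ,x3)}
  {ρ, σ} × {x3} = {(ρ,x3), (σ,x3)}
  {σ} × {x1, x3} = {(σ,x1), (σ,x3)}
  {ξ, ρ, σ} × {x3} = {(ξ,x3), (ρ,x3), (σ,x3)}
  {ρ} × {x1, x2, x3} = {(ρ,x1), (ρ,x2), (ρ,x3)}
  {σ} × {x1, x2, x3} = {(σ,x1), (σ,x2), (σ,x3)}
  {ξ, σ} × {x1, x3} = {(ξ,x1), (ξ,x3), (σ,x1), (σ,x3)}
  {ρ, σ} × {x1, x3} = {(ρ,x1), (ρ,x3), (σ,x1), (σ,x3)}
  {ξ, σ} × {x1, x2, x3} = {(ξ,x1), (ξ,x2), (ξ,x3), (σ,x1), (σ,x2), (σ,x3)}
  {ξ, ρ, σ} × {x1, x3} = {(ξ,x1), (ξ,x3), (ρ,x1), (ρ,x3), (σ,x1), (σ,x3)}
  {ρ, σ} × {x1, x2, x3} = {(ρ,x1), (ρ,x2), (ρ,x3), (σ,x1), (σ,x2), (σ,x3)}
  {ξ, ρ, σ} × {x1, x2, x3} = {(ξ,x1), (ξ,x2), (ξ,x3), (ρ,x1), (ρ,x2), (ρ,x3), (σ,x1), (σ,x2), (σ,x3)}
These 16 distinct sets form the basis B.
Close under arbitrary unions to get τ_{X×Y}; counting gives |τ_{X×Y}| = 40.


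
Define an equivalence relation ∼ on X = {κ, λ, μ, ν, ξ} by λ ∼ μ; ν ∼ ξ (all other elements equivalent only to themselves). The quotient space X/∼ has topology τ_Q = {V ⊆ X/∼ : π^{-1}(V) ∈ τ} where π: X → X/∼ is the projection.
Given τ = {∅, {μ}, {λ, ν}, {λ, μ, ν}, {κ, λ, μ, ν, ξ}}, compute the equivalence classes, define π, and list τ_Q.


X/∼ = {[κ], [λ=μ], [ν=ξ]}; |τ_Q| = 2.

Equivalence classes: [κ], [λ=μ], [ν=ξ].
Quotient map π: X → X/∼ sends κ ↦ [κ], λ ↦ [λ=μ], μ ↦ [λ=μ], ν ↦ [ν=ξ], ξ ↦ [ν=ξ].
For each subset V ⊆ X/∼, compute π^{-1}(V) ⊆ X and check whether π^{-1}(V) ∈ τ. V is open in τ_Q iff π^{-1}(V) ∈ τ.
  V = {}: π^{-1}(V) = ∅ ∈ τ ✓.
  V = {[κ]}: π^{-1}(V) = {κ} ∉ τ ✗.
  V = {[λ=μ]}: π^{-1}(V) = {λ, μ} ∉ τ ✗.
  V = {[κ], [λ=μ]}: π^{-1}(V) = {κ, λ, μ} ∉ τ ✗.
  V = {[ν=ξ]}: π^{-1}(V) = {ν, ξ} ∉ τ ✗.
  V = {[κ], [ν=ξ]}: π^{-1}(V) = {κ, ν, ξ} ∉ τ ✗.
  V = {[λ=μ], [ν=ξ]}: π^{-1}(V) = {λ, μ, ν, ξ} ∉ τ ✗.
  V = {[κ], [λ=μ], [ν=ξ]}: π^{-1}(V) = {κ, λ, μ, ν, ξ} ∈ τ ✓.
Open sets in the quotient: τ_Q = {{}, {[κ], [λ=μ], [ν=ξ]}} (2 elements).


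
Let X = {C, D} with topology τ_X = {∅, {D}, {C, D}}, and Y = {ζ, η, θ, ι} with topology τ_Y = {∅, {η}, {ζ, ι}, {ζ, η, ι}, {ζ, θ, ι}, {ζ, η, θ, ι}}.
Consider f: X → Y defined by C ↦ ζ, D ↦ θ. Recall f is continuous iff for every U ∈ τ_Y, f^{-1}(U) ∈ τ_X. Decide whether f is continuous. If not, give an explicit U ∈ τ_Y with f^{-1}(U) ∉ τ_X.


f is NOT continuous.

Compute f^{-1}(U) for each U ∈ τ_Y:
  U = ∅: f^{-1}(U) = ∅ ∈ τ_X ✓.
  U = {η}: f^{-1}(U) = ∅ ∈ τ_X ✓.
  U = {ζ, ι}: f^{-1}(U) = {C} ∉ τ_X ✗.
  U = {ζ, η, ι}: f^{-1}(U) = {C} ∉ τ_X ✗.
  U = {ζ, θ, ι}: f^{-1}(U) = {C, D} ∈ τ_X ✓.
  U = {ζ, η, θ, ι}: f^{-1}(U) = {C, D} ∈ τ_X ✓.
Found U = {ζ, ι} with f^{-1}(U) = {C} not in τ_X. Therefore f is NOT continuous.


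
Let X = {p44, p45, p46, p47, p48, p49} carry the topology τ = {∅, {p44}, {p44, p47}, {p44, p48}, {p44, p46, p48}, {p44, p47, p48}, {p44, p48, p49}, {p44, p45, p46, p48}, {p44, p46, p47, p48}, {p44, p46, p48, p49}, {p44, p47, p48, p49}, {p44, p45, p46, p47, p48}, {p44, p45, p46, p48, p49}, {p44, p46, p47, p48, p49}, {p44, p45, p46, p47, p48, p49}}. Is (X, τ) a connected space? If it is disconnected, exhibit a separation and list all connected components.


(X, τ) is connected.

Find clopen sets (U ∈ τ with X ∖ U ∈ τ):
  U = ∅, X ∖ U = {p44, p45, p46, p47, p48, p49} — both open, so U is clopen.
  U = {p44, p45, p46, p47, p48, p49}, X ∖ U = ∅ — both open, so U is clopen.
Only trivial clopens (∅ and X) exist, so (X, τ) is connected.
Compute connected components by grouping points that agree on all clopens:
  component: {p44, p45, p46, p47, p48, p49}


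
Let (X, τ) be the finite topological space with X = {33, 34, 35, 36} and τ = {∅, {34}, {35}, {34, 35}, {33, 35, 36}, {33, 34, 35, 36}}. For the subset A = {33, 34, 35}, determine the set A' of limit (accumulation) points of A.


A' = {33, 36}

For each x ∈ X, list the open sets U ∈ τ with x ∈ U, then check whether U ∩ (A ∖ {x}) ≠ ∅ for every such U.
  x = 33: opens ∋ x are {33, 35, 36}, {33, 34, 35, 36}; each meets A ∖ {33}, so x IS a limit point.
  x = 34: open {34} ∋ x has {34} ∩ (A ∖ {34}) = ∅, so x is NOT a limit point.
  x = 35: open {35} ∋ x has {35} ∩ (A ∖ {35}) = ∅, so x is NOT a limit point.
  x = 36: opens ∋ x are {33, 35, 36}, {33, 34, 35, 36}; each meets A ∖ {36}, so x IS a limit point.
Collecting: A' = {33, 36}.


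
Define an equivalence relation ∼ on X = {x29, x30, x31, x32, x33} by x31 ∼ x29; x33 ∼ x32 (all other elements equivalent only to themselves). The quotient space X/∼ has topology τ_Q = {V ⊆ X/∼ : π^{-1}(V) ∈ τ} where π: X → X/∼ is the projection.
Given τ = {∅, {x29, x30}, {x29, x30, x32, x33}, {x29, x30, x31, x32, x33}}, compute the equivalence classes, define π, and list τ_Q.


X/∼ = {[x29=x31], [x30], [x32=x33]}; |τ_Q| = 2.

Equivalence classes: [x29=x31], [x30], [x32=x33].
Quotient map π: X → X/∼ sends x29 ↦ [x29=x31], x30 ↦ [x30], x31 ↦ [x29=x31], x32 ↦ [x32=x33], x33 ↦ [x32=x33].
For each subset V ⊆ X/∼, compute π^{-1}(V) ⊆ X and check whether π^{-1}(V) ∈ τ. V is open in τ_Q iff π^{-1}(V) ∈ τ.
  V = {}: π^{-1}(V) = ∅ ∈ τ ✓.
  V = {[x29=x31]}: π^{-1}(V) = {x29, x31} ∉ τ ✗.
  V = {[x30]}: π^{-1}(V) = {x30} ∉ τ ✗.
  V = {[x29=x31], [x30]}: π^{-1}(V) = {x29, x30, x31} ∉ τ ✗.
  V = {[x32=x33]}: π^{-1}(V) = {x32, x33} ∉ τ ✗.
  V = {[x29=x31], [x32=x33]}: π^{-1}(V) = {x29, x31, x32, x33} ∉ τ ✗.
  V = {[x30], [x32=x33]}: π^{-1}(V) = {x30, x32, x33} ∉ τ ✗.
  V = {[x29=x31], [x30], [x32=x33]}: π^{-1}(V) = {x29, x30, x31, x32, x33} ∈ τ ✓.
Open sets in the quotient: τ_Q = {{}, {[x29=x31], [x30], [x32=x33]}} (2 elements).


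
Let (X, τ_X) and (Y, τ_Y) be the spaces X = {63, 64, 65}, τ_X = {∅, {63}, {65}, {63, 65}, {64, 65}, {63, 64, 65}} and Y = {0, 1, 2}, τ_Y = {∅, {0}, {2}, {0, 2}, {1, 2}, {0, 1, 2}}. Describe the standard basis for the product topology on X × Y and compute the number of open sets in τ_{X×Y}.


Basis B = {∅ × ∅, {63} × {0}, {63} × {2}, {65} × {0}, {65} × {2}, {63} × {0, 2}, {63, 65} × {0}, {63} × {1, 2}, {63, 65} × {2}, {64, 65} × {0}, {64, 65} × {2}, {65} × {0, 2}, {65} × {1, 2}, {63} × {0, 1, 2}, {63, 64, 65} × {0}, {63, 64, 65} × {2}, {65} × {0, 1, 2}, {63, 65} × {0, 2}, {63, 65} × {1, 2}, {64, 65} × {0, 2}, {64, 65} × {1, 2}, {63, 65} × {0, 1, 2}, {63, 64, 65} × {0, 2}, {63, 64, 65} × {1, 2}, {64, 65} × {0, 1, 2}, {63, 64, 65} × {0, 1, 2}}; |τ_{X×Y}| = 108.

Enumerate products U × V with U ∈ τ_X, V ∈ τ_Y (deduplicated):
  ∅ × ∅ = {} (∅)
  {63} × {0} = {(63,0)}
  {63} × {2} = {(63,2)}
  {65} × {0} = {(65,0)}
  {65} × {2} = {(65,2)}
  {63} × {0, 2} = {(63,0), (63,2)}
  {63, 65} × {0} = {(63,0), (65,0)}
  {63} × {1, 2} = {(63,1), (63,2)}
  {63, 65} × {2} = {(63,2), (65,2)}
  {64, 65} × {0} = {(64,0), (65,0)}
  {64, 65} × {2} = {(64,2), (65,2)}
  {65} × {0, 2} = {(65,0), (65,2)}
  {65} × {1, 2} = {(65,1), (65,2)}
  {63} × {0, 1, 2} = {(63,0), (63,1), (63,2)}
  {63, 64, 65} × {0} = {(63,0), (64,0), (65,0)}
  {63, 64, 65} × {2} = {(63,2), (64,2), (65,2)}
  {65} × {0, 1, 2} = {(65,0), (65,1), (65,2)}
  {63, 65} × {0, 2} = {(63,0), (63,2), (65,0), (65,2)}
  {63, 65} × {1, 2} = {(63,1), (63,2), (65,1), (65,2)}
  {64, 65} × {0, 2} = {(64,0), (64,2), (65,0), (65,2)}
  {64, 65} × {1, 2} = {(64,1), (64,2), (65,1), (65,2)}
  {63, 65} × {0, 1, 2} = {(63,0), (63,1), (63,2), (65,0), (65,1), (65,2)}
  {63, 64, 65} × {0, 2} = {(63,0), (63,2), (64,0), (64,2), (65,0), (65,2)}
  {63, 64, 65} × {1, 2} = {(63,1), (63,2), (64,1), (64,2), (65,1), (65,2)}
  {64, 65} × {0, 1, 2} = {(64,0), (64,1), (64,2), (65,0), (65,1), (65,2)}
  {63, 64, 65} × {0, 1, 2} = {(63,0), (63,1), (63,2), (64,0), (64,1), (64,2), (65,0), (65,1), (65,2)}
These 26 distinct sets form the basis B.
Close under arbitrary unions to get τ_{X×Y}; counting gives |τ_{X×Y}| = 108.
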